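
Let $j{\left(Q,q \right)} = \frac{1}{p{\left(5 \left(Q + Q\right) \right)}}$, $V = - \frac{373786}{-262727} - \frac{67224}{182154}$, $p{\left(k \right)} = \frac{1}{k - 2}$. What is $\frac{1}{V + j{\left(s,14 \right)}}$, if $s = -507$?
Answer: $- \frac{7976128993}{40446522076630} \approx -0.0001972$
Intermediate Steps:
$p{\left(k \right)} = \frac{1}{-2 + k}$
$V = \frac{8404175866}{7976128993}$ ($V = \left(-373786\right) \left(- \frac{1}{262727}\right) - \frac{11204}{30359} = \frac{373786}{262727} - \frac{11204}{30359} = \frac{8404175866}{7976128993} \approx 1.0537$)
$j{\left(Q,q \right)} = -2 + 10 Q$ ($j{\left(Q,q \right)} = \frac{1}{\frac{1}{-2 + 5 \left(Q + Q\right)}} = \frac{1}{\frac{1}{-2 + 5 \cdot 2 Q}} = \frac{1}{\frac{1}{-2 + 10 Q}} = -2 + 10 Q$)
$\frac{1}{V + j{\left(s,14 \right)}} = \frac{1}{\frac{8404175866}{7976128993} + \left(-2 + 10 \left(-507\right)\right)} = \frac{1}{\frac{8404175866}{7976128993} - 5072} = \frac{1}{- \frac{40446522076630}{7976128993}} = - \frac{7976128993}{40446522076630}$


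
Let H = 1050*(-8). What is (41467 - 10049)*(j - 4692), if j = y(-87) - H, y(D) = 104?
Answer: 119765416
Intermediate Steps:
H = -8400
j = 8504 (j = 104 - 1*(-8400) = 104 + 8400 = 8504)
(41467 - 10049)*(j - 4692) = (41467 - 10049)*(8504 - 4692) = 31418*3812 = 119765416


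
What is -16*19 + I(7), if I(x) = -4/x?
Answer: -2132/7 ≈ -304.57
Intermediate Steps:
-16*19 + I(7) = -16*19 - 4/7 = -304 - 4*1/7 = -304 - 4/7 = -2132/7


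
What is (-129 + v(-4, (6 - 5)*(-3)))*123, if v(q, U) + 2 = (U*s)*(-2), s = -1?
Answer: -16851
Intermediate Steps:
v(q, U) = -2 + 2*U (v(q, U) = -2 + (U*(-1))*(-2) = -2 - U*(-2) = -2 + 2*U)
(-129 + v(-4, (6 - 5)*(-3)))*123 = (-129 + (-2 + 2*((6 - 5)*(-3))))*123 = (-129 + (-2 + 2*(1*(-3))))*123 = (-129 + (-2 + 2*(-3)))*123 = (-129 + (-2 - 6))*123 = (-129 - 8)*123 = -137*123 = -16851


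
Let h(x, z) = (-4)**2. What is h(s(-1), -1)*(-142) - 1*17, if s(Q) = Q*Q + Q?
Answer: -2289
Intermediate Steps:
s(Q) = Q + Q**2 (s(Q) = Q**2 + Q = Q + Q**2)
h(x, z) = 16
h(s(-1), -1)*(-142) - 1*17 = 16*(-142) - 1*17 = -2272 - 17 = -2289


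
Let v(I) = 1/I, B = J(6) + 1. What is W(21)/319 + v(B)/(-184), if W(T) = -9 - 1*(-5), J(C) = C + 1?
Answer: -6207/469568 ≈ -0.013219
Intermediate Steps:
J(C) = 1 + C
B = 8 (B = (1 + 6) + 1 = 7 + 1 = 8)
W(T) = -4 (W(T) = -9 + 5 = -4)
W(21)/319 + v(B)/(-184) = -4/319 + 1/(8*(-184)) = -4*1/319 + (⅛)*(-1/184) = -4/319 - 1/1472 = -6207/469568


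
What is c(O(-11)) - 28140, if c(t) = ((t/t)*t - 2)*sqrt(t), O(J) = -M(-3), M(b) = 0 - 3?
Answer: -28140 + sqrt(3) ≈ -28138.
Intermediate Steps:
M(b) = -3
O(J) = 3 (O(J) = -1*(-3) = 3)
c(t) = sqrt(t)*(-2 + t) (c(t) = (1*t - 2)*sqrt(t) = (t - 2)*sqrt(t) = (-2 + t)*sqrt(t) = sqrt(t)*(-2 + t))
c(O(-11)) - 28140 = sqrt(3)*(-2 + 3) - 28140 = sqrt(3)*1 - 28140 = sqrt(3) - 28140 = -28140 + sqrt(3)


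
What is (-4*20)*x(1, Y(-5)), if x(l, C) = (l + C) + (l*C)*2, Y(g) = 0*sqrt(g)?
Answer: -80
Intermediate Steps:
Y(g) = 0
x(l, C) = C + l + 2*C*l (x(l, C) = (C + l) + (C*l)*2 = (C + l) + 2*C*l = C + l + 2*C*l)
(-4*20)*x(1, Y(-5)) = (-4*20)*(0 + 1 + 2*0*1) = -80*(0 + 1 + 0) = -80*1 = -80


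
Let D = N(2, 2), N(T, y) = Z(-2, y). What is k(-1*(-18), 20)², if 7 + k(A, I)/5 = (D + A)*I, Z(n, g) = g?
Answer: 3861225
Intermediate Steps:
N(T, y) = y
D = 2
k(A, I) = -35 + 5*I*(2 + A) (k(A, I) = -35 + 5*((2 + A)*I) = -35 + 5*(I*(2 + A)) = -35 + 5*I*(2 + A))
k(-1*(-18), 20)² = (-35 + 10*20 + 5*(-1*(-18))*20)² = (-35 + 200 + 5*18*20)² = (-35 + 200 + 1800)² = 1965² = 3861225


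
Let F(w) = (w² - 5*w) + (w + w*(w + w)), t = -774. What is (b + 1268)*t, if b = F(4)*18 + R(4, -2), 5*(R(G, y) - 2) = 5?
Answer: -1429578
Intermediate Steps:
R(G, y) = 3 (R(G, y) = 2 + (⅕)*5 = 2 + 1 = 3)
F(w) = -4*w + 3*w² (F(w) = (w² - 5*w) + (w + w*(2*w)) = (w² - 5*w) + (w + 2*w²) = -4*w + 3*w²)
b = 579 (b = (4*(-4 + 3*4))*18 + 3 = (4*(-4 + 12))*18 + 3 = (4*8)*18 + 3 = 32*18 + 3 = 576 + 3 = 579)
(b + 1268)*t = (579 + 1268)*(-774) = 1847*(-774) = -1429578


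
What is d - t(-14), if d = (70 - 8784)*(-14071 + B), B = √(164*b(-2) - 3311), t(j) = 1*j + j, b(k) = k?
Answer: 122614722 - 8714*I*√3639 ≈ 1.2261e+8 - 5.2566e+5*I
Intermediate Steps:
t(j) = 2*j (t(j) = j + j = 2*j)
B = I*√3639 (B = √(164*(-2) - 3311) = √(-328 - 3311) = √(-3639) = I*√3639 ≈ 60.324*I)
d = 122614694 - 8714*I*√3639 (d = (70 - 8784)*(-14071 + I*√3639) = -8714*(-14071 + I*√3639) = 122614694 - 8714*I*√3639 ≈ 1.2261e+8 - 5.2566e+5*I)
d - t(-14) = (122614694 - 8714*I*√3639) - 2*(-14) = (122614694 - 8714*I*√3639) - 1*(-28) = (122614694 - 8714*I*√3639) + 28 = 122614722 - 8714*I*√3639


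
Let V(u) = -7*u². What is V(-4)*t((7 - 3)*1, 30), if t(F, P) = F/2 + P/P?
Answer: -336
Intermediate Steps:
t(F, P) = 1 + F/2 (t(F, P) = F*(½) + 1 = F/2 + 1 = 1 + F/2)
V(-4)*t((7 - 3)*1, 30) = (-7*(-4)²)*(1 + ((7 - 3)*1)/2) = (-7*16)*(1 + (4*1)/2) = -112*(1 + (½)*4) = -112*(1 + 2) = -112*3 = -336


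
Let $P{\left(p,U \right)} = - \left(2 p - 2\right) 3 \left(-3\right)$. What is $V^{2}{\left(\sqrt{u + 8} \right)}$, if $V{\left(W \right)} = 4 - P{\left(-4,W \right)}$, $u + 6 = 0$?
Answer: $8836$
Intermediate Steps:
$u = -6$ ($u = -6 + 0 = -6$)
$P{\left(p,U \right)} = -18 + 18 p$ ($P{\left(p,U \right)} = - \left(-2 + 2 p\right) 3 \left(-3\right) = - \left(-6 + 6 p\right) \left(-3\right) = - (18 - 18 p) = -18 + 18 p$)
$V{\left(W \right)} = 94$ ($V{\left(W \right)} = 4 - \left(-18 + 18 \left(-4\right)\right) = 4 - \left(-18 - 72\right) = 4 - -90 = 4 + 90 = 94$)
$V^{2}{\left(\sqrt{u + 8} \right)} = 94^{2} = 8836$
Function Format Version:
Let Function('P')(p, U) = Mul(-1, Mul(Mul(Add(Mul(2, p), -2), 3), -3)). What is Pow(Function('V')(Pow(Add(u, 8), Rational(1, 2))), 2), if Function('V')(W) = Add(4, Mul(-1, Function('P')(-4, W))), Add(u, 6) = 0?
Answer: 8836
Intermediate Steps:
u = -6 (u = Add(-6, 0) = -6)
Function('P')(p, U) = Add(-18, Mul(18, p)) (Function('P')(p, U) = Mul(-1, Mul(Mul(Add(-2, Mul(2, p)), 3), -3)) = Mul(-1, Mul(Add(-6, Mul(6, p)), -3)) = Mul(-1, Add(18, Mul(-18, p))) = Add(-18, Mul(18, p)))
Function('V')(W) = 94 (Function('V')(W) = Add(4, Mul(-1, Add(-18, Mul(18, -4)))) = Add(4, Mul(-1, Add(-18, -72))) = Add(4, Mul(-1, -90)) = Add(4, 90) = 94)
Pow(Function('V')(Pow(Add(u, 8), Rational(1, 2))), 2) = Pow(94, 2) = 8836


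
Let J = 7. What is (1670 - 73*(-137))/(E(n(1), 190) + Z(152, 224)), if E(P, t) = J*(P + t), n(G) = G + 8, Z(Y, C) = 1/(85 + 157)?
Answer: 2824382/337107 ≈ 8.3783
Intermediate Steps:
Z(Y, C) = 1/242
n(G) = 8 + G
E(P, t) = 7*P + 7*t (E(P, t) = 7*(P + t) = 7*P + 7*t)
(1670 - 73*(-137))/(E(n(1), 190) + Z(152, 224)) = (1670 - 73*(-137))/((7*(8 + 1) + 7*190) + 1/242) = (1670 + 10001)/((7*9 + 1330) + 1/242) = 11671/((63 + 1330) + 1/242) = 11671/(1393 + 1/242) = 11671/(337107/242) = 11671*(242/337107) = 2824382/337107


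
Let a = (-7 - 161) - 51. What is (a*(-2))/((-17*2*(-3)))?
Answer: 73/17 ≈ 4.2941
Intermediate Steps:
a = -219 (a = -168 - 51 = -219)
(a*(-2))/((-17*2*(-3))) = (-219*(-2))/((-17*2*(-3))) = 438/((-34*(-3))) = 438/102 = 438*(1/102) = 73/17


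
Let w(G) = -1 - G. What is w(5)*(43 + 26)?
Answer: -414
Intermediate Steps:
w(5)*(43 + 26) = (-1 - 1*5)*(43 + 26) = (-1 - 5)*69 = -6*69 = -414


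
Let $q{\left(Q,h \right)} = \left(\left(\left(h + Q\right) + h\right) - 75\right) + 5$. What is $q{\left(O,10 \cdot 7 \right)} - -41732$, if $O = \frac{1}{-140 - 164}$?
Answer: $\frac{12707807}{304} \approx 41802.0$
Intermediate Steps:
$O = - \frac{1}{304}$ ($O = \frac{1}{-304} = - \frac{1}{304} \approx -0.0032895$)
$q{\left(Q,h \right)} = -70 + Q + 2 h$ ($q{\left(Q,h \right)} = \left(\left(\left(Q + h\right) + h\right) - 75\right) + 5 = \left(\left(Q + 2 h\right) - 75\right) + 5 = \left(-75 + Q + 2 h\right) + 5 = -70 + Q + 2 h$)
$q{\left(O,10 \cdot 7 \right)} - -41732 = \left(-70 - \frac{1}{304} + 2 \cdot 10 \cdot 7\right) - -41732 = \left(-70 - \frac{1}{304} + 2 \cdot 70\right) + 41732 = \left(-70 - \frac{1}{304} + 140\right) + 41732 = \frac{21279}{304} + 41732 = \frac{12707807}{304}$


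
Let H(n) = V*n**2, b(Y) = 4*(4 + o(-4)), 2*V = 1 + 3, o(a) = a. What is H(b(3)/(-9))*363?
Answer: 0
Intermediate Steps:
V = 2 (V = (1 + 3)/2 = (1/2)*4 = 2)
b(Y) = 0 (b(Y) = 4*(4 - 4) = 4*0 = 0)
H(n) = 2*n**2
H(b(3)/(-9))*363 = (2*(0/(-9))**2)*363 = (2*(0*(-1/9))**2)*363 = (2*0**2)*363 = (2*0)*363 = 0*363 = 0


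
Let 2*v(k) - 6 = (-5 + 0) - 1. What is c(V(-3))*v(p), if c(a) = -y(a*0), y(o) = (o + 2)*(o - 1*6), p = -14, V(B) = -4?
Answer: 0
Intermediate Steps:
v(k) = 0 (v(k) = 3 + ((-5 + 0) - 1)/2 = 3 + (-5 - 1)/2 = 3 + (½)*(-6) = 3 - 3 = 0)
y(o) = (-6 + o)*(2 + o) (y(o) = (2 + o)*(o - 6) = (2 + o)*(-6 + o) = (-6 + o)*(2 + o))
c(a) = 12 (c(a) = -(-12 + (a*0)² - 4*a*0) = -(-12 + 0² - 4*0) = -(-12 + 0 + 0) = -1*(-12) = 12)
c(V(-3))*v(p) = 12*0 = 0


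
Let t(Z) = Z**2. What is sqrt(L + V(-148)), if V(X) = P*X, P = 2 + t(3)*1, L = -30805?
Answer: I*sqrt(32433) ≈ 180.09*I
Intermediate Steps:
P = 11 (P = 2 + 3**2*1 = 2 + 9*1 = 2 + 9 = 11)
V(X) = 11*X
sqrt(L + V(-148)) = sqrt(-30805 + 11*(-148)) = sqrt(-30805 - 1628) = sqrt(-32433) = I*sqrt(32433)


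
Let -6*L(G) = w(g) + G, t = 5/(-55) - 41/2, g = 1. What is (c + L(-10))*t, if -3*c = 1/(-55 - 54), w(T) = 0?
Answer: -41223/1199 ≈ -34.381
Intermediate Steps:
t = -453/22 (t = 5*(-1/55) - 41*1/2 = -1/11 - 41/2 = -453/22 ≈ -20.591)
c = 1/327 (c = -1/(3*(-55 - 54)) = -1/3/(-109) = -1/3*(-1/109) = 1/327 ≈ 0.0030581)
L(G) = -G/6 (L(G) = -(0 + G)/6 = -G/6)
(c + L(-10))*t = (1/327 - 1/6*(-10))*(-453/22) = (1/327 + 5/3)*(-453/22) = (182/109)*(-453/22) = -41223/1199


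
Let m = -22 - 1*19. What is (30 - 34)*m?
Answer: 164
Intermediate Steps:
m = -41 (m = -22 - 19 = -41)
(30 - 34)*m = (30 - 34)*(-41) = -4*(-41) = 164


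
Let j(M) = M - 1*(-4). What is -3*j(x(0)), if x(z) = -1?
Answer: -9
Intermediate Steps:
j(M) = 4 + M (j(M) = M + 4 = 4 + M)
-3*j(x(0)) = -3*(4 - 1) = -3*3 = -9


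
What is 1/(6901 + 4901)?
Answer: 1/11802 ≈ 8.4731e-5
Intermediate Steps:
1/(6901 + 4901) = 1/11802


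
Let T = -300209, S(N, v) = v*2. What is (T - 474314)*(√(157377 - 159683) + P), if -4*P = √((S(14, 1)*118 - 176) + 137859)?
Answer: 774523*√137919/4 - 774523*I*√2306 ≈ 7.191e+7 - 3.7193e+7*I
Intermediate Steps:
S(N, v) = 2*v
P = -√137919/4 (P = -√(((2*1)*118 - 176) + 137859)/4 = -√((2*118 - 176) + 137859)/4 = -√((236 - 176) + 137859)/4 = -√(60 + 137859)/4 = -√137919/4 ≈ -92.844)
(T - 474314)*(√(157377 - 159683) + P) = (-300209 - 474314)*(√(157377 - 159683) - √137919/4) = -774523*(√(-2306) - √137919/4) = -774523*(I*√2306 - √137919/4) = -774523*(-√137919/4 + I*√2306) = 774523*√137919/4 - 774523*I*√2306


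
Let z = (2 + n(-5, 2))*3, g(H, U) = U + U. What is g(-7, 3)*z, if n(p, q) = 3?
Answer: 90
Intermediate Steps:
g(H, U) = 2*U
z = 15 (z = (2 + 3)*3 = 5*3 = 15)
g(-7, 3)*z = (2*3)*15 = 6*15 = 90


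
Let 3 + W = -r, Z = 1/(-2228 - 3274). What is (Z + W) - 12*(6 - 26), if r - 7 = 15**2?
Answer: 27509/5502 ≈ 4.9998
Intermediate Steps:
Z = -1/5502 (Z = 1/(-5502) = -1/5502 ≈ -0.00018175)
r = 232 (r = 7 + 15**2 = 7 + 225 = 232)
W = -235 (W = -3 - 1*232 = -3 - 232 = -235)
(Z + W) - 12*(6 - 26) = (-1/5502 - 235) - 12*(6 - 26) = -1292971/5502 - 12*(-20) = -1292971/5502 + 240 = 27509/5502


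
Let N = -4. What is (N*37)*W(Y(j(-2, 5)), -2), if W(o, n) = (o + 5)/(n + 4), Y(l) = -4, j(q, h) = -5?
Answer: -74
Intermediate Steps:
W(o, n) = (5 + o)/(4 + n)
(N*37)*W(Y(j(-2, 5)), -2) = (-4*37)*((5 - 4)/(4 - 2)) = -148/2 = -74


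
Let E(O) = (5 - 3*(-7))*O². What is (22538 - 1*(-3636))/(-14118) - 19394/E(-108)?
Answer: -52637413/27445392 ≈ -1.9179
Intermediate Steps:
E(O) = 26*O² (E(O) = (5 + 21)*O² = 26*O²)
(22538 - 1*(-3636))/(-14118) - 19394/E(-108) = (22538 - 1*(-3636))/(-14118) - 19394/(26*(-108)²) = (22538 + 3636)*(-1/14118) - 19394/(26*11664) = 26174*(-1/14118) - 19394/303264 = -13087/7059 - 19394*1/303264 = -13087/7059 - 9697/151632 = -52637413/27445392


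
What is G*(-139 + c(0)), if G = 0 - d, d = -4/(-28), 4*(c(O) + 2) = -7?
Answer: 571/28 ≈ 20.393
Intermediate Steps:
c(O) = -15/4 (c(O) = -2 + (¼)*(-7) = -2 - 7/4 = -15/4)
d = ⅐ (d = -4*(-1/28) = ⅐ ≈ 0.14286)
G = -⅐ (G = 0 - 1*⅐ = 0 - ⅐ = -⅐ ≈ -0.14286)
G*(-139 + c(0)) = -(-139 - 15/4)/7 = -⅐*(-571/4) = 571/28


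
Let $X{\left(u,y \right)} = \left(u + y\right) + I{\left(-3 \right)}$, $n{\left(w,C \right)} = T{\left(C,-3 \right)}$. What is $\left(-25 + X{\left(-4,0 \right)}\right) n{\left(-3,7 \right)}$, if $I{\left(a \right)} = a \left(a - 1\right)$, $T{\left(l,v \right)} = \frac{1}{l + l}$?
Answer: $- \frac{17}{14} \approx -1.2143$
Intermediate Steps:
$T{\left(l,v \right)} = \frac{1}{2 l}$
$n{\left(w,C \right)} = \frac{1}{2 C}$
$I{\left(a \right)} = a \left(-1 + a\right)$
$X{\left(u,y \right)} = 12 + u + y$ ($X{\left(u,y \right)} = \left(u + y\right) - 3 \left(-1 - 3\right) = \left(u + y\right) - -12 = \left(u + y\right) + 12 = 12 + u + y$)
$\left(-25 + X{\left(-4,0 \right)}\right) n{\left(-3,7 \right)} = \left(-25 + \left(12 - 4 + 0\right)\right) \frac{1}{2 \cdot 7} = \left(-25 + 8\right) \frac{1}{2} \cdot \frac{1}{7} = \left(-17\right) \frac{1}{14} = - \frac{17}{14}$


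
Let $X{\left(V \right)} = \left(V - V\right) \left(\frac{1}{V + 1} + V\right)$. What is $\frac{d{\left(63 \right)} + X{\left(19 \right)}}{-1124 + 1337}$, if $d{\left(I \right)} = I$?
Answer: $\frac{21}{71} \approx 0.29577$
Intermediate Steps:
$X{\left(V \right)} = 0$ ($X{\left(V \right)} = 0 \left(\frac{1}{1 + V} + V\right) = 0 \left(V + \frac{1}{1 + V}\right) = 0$)
$\frac{d{\left(63 \right)} + X{\left(19 \right)}}{-1124 + 1337} = \frac{63 + 0}{-1124 + 1337} = \frac{63}{213} = 63 \cdot \frac{1}{213} = \frac{21}{71}$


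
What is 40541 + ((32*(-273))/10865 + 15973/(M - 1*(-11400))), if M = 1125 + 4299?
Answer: 7410627855341/182792760 ≈ 40541.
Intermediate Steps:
M = 5424
40541 + ((32*(-273))/10865 + 15973/(M - 1*(-11400))) = 40541 + ((32*(-273))/10865 + 15973/(5424 - 1*(-11400))) = 40541 + (-8736*1/10865 + 15973/(5424 + 11400)) = 40541 + (-8736/10865 + 15973/16824) = 40541 + 26572181/182792760 = 7410627855341/182792760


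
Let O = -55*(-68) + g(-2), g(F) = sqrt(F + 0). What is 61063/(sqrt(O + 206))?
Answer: 61063/sqrt(3946 + I*sqrt(2)) ≈ 972.07 - 0.17419*I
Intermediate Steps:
g(F) = sqrt(F)
O = 3740 + I*sqrt(2) (O = -55*(-68) + sqrt(-2) = 3740 + I*sqrt(2) ≈ 3740.0 + 1.4142*I)
61063/(sqrt(O + 206)) = 61063/(sqrt((3740 + I*sqrt(2)) + 206)) = 61063/(sqrt(3946 + I*sqrt(2))) = 61063/sqrt(3946 + I*sqrt(2))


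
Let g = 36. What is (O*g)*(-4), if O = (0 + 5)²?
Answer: -3600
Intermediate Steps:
O = 25 (O = 5² = 25)
(O*g)*(-4) = (25*36)*(-4) = 900*(-4) = -3600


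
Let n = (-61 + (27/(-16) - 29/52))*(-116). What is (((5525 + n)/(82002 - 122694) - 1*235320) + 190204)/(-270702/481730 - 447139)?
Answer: 22994274278902235/227892049355646624 ≈ 0.10090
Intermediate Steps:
n = 381495/52 (n = (-61 + (27*(-1/16) - 29*1/52))*(-116) = (-61 + (-27/16 - 29/52))*(-116) = (-61 - 467/208)*(-116) = -13155/208*(-116) = 381495/52 ≈ 7336.4)
(((5525 + n)/(82002 - 122694) - 1*235320) + 190204)/(-270702/481730 - 447139) = (((5525 + 381495/52)/(82002 - 122694) - 1*235320) + 190204)/(-270702/481730 - 447139) = (((668795/52)/(-40692) - 235320) + 190204)/(-270702*1/481730 - 447139) = (((668795/52)*(-1/40692) - 235320) + 190204)/(-135351/240865 - 447139) = ((-668795/2115984 - 235320) + 190204)/(-107700270586/240865) = (-497934023675/2115984 + 190204)*(-240865/107700270586) = -95465402939/2115984*(-240865/107700270586) = 22994274278902235/227892049355646624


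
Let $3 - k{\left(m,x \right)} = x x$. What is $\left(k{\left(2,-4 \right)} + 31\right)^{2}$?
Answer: $324$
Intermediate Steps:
$k{\left(m,x \right)} = 3 - x^{2}$ ($k{\left(m,x \right)} = 3 - x x = 3 - x^{2}$)
$\left(k{\left(2,-4 \right)} + 31\right)^{2} = \left(\left(3 - \left(-4\right)^{2}\right) + 31\right)^{2} = \left(\left(3 - 16\right) + 31\right)^{2} = \left(-13 + 31\right)^{2} = 18^{2} = 324$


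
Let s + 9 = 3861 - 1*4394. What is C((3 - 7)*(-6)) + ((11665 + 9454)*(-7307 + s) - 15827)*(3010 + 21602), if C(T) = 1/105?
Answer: -428415671575079/105 ≈ -4.0801e+12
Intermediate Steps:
s = -542 (s = -9 + (3861 - 1*4394) = -9 + (3861 - 4394) = -9 - 533 = -542)
C(T) = 1/105
C((3 - 7)*(-6)) + ((11665 + 9454)*(-7307 + s) - 15827)*(3010 + 21602) = 1/105 + ((11665 + 9454)*(-7307 - 542) - 15827)*(3010 + 21602) = 1/105 + (21119*(-7849) - 15827)*24612 = 1/105 + (-165763031 - 15827)*24612 = 1/105 - 165778858*24612 = 1/105 - 4080149253096 = -428415671575079/105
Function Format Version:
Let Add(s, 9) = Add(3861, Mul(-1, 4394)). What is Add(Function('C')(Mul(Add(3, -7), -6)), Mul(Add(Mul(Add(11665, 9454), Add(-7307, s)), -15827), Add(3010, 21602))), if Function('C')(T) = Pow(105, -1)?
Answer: Rational(-428415671575079, 105) ≈ -4.0801e+12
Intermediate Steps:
s = -542 (s = Add(-9, Add(3861, Mul(-1, 4394))) = Add(-9, Add(3861, -4394)) = Add(-9, -533) = -542)
Function('C')(T) = Rational(1, 105)
Add(Function('C')(Mul(Add(3, -7), -6)), Mul(Add(Mul(Add(11665, 9454), Add(-7307, s)), -15827), Add(3010, 21602))) = Add(Rational(1, 105), Mul(Add(Mul(Add(11665, 9454), Add(-7307, -542)), -15827), Add(3010, 21602))) = Add(Rational(1, 105), Mul(Add(Mul(21119, -7849), -15827), 24612)) = Add(Rational(1, 105), Mul(Add(-165763031, -15827), 24612)) = Add(Rational(1, 105), Mul(-165778858, 24612)) = Add(Rational(1, 105), -4080149253096) = Rational(-428415671575079, 105)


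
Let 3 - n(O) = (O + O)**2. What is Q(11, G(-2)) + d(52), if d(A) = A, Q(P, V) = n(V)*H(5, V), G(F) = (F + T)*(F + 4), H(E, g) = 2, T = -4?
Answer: -1094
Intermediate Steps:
n(O) = 3 - 4*O**2 (n(O) = 3 - (O + O)**2 = 3 - (2*O)**2 = 3 - 4*O**2)
G(F) = (-4 + F)*(4 + F) (G(F) = (F - 4)*(F + 4) = (-4 + F)*(4 + F))
Q(P, V) = 6 - 8*V**2 (Q(P, V) = (3 - 4*V**2)*2 = 6 - 8*V**2)
Q(11, G(-2)) + d(52) = (6 - 8*(-16 + (-2)**2)**2) + 52 = (6 - 8*(-16 + 4)**2) + 52 = (6 - 8*(-12)**2) + 52 = (6 - 8*144) + 52 = (6 - 1152) + 52 = -1146 + 52 = -1094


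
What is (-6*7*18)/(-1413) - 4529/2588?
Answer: -763/628 ≈ -1.2150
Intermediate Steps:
(-6*7*18)/(-1413) - 4529/2588 = -42*18*(-1/1413) - 4529*1/2588 = -756*(-1/1413) - 7/4 = 84/157 - 7/4 = -763/628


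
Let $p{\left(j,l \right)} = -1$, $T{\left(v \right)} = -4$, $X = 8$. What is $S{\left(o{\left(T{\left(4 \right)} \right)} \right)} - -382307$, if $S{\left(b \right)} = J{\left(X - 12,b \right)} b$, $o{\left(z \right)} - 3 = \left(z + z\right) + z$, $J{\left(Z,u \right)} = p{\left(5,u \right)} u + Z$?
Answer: $382262$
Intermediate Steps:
$J{\left(Z,u \right)} = Z - u$ ($J{\left(Z,u \right)} = - u + Z = Z - u$)
$o{\left(z \right)} = 3 + 3 z$ ($o{\left(z \right)} = 3 + \left(\left(z + z\right) + z\right) = 3 + \left(2 z + z\right) = 3 + 3 z$)
$S{\left(b \right)} = b \left(-4 - b\right)$ ($S{\left(b \right)} = \left(\left(8 - 12\right) - b\right) b = \left(-4 - b\right) b = b \left(-4 - b\right)$)
$S{\left(o{\left(T{\left(4 \right)} \right)} \right)} - -382307 = \left(3 + 3 \left(-4\right)\right) \left(-4 - \left(3 + 3 \left(-4\right)\right)\right) - -382307 = \left(3 - 12\right) \left(-4 - \left(3 - 12\right)\right) + 382307 = - 9 \left(-4 - -9\right) + 382307 = - 9 \left(-4 + 9\right) + 382307 = \left(-9\right) 5 + 382307 = -45 + 382307 = 382262$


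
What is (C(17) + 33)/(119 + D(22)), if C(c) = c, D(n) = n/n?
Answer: 5/12 ≈ 0.41667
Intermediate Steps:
D(n) = 1
(C(17) + 33)/(119 + D(22)) = (17 + 33)/(119 + 1) = 50/120 = 50*(1/120) = 5/12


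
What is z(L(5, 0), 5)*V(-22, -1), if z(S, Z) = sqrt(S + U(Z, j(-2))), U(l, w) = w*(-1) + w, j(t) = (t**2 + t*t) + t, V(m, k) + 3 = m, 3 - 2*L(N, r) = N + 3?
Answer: -25*I*sqrt(10)/2 ≈ -39.528*I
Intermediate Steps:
L(N, r) = -N/2 (L(N, r) = 3/2 - (N + 3)/2 = 3/2 - (3 + N)/2 = 3/2 + (-3/2 - N/2) = -N/2)
V(m, k) = -3 + m
j(t) = t + 2*t**2 (j(t) = (t**2 + t**2) + t = 2*t**2 + t = t + 2*t**2)
U(l, w) = 0 (U(l, w) = -w + w = 0)
z(S, Z) = sqrt(S) (z(S, Z) = sqrt(S + 0) = sqrt(S))
z(L(5, 0), 5)*V(-22, -1) = sqrt(-1/2*5)*(-3 - 22) = sqrt(-5/2)*(-25) = (I*sqrt(10)/2)*(-25) = -25*I*sqrt(10)/2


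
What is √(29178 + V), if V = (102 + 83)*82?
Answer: 2*√11087 ≈ 210.59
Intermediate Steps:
V = 15170 (V = 185*82 = 15170)
√(29178 + V) = √(29178 + 15170) = √44348 = 2*√11087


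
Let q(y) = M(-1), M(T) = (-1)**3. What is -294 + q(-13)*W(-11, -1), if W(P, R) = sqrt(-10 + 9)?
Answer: -294 - I ≈ -294.0 - 1.0*I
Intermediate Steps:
M(T) = -1
W(P, R) = I (W(P, R) = sqrt(-1) = I)
q(y) = -1
-294 + q(-13)*W(-11, -1) = -294 - I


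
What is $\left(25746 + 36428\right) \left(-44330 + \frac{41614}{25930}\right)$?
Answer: $- \frac{35732494735882}{12965} \approx -2.7561 \cdot 10^{9}$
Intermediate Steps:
$\left(25746 + 36428\right) \left(-44330 + \frac{41614}{25930}\right) = 62174 \left(-44330 + 41614 \cdot \frac{1}{25930}\right) = 62174 \left(-44330 + \frac{20807}{12965}\right) = 62174 \left(- \frac{574717643}{12965}\right) = - \frac{35732494735882}{12965}$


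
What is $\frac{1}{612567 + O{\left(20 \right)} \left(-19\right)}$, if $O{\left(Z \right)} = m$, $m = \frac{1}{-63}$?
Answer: $\frac{63}{38591740} \approx 1.6325 \cdot 10^{-6}$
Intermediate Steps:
$m = - \frac{1}{63} \approx -0.015873$
$O{\left(Z \right)} = - \frac{1}{63}$
$\frac{1}{612567 + O{\left(20 \right)} \left(-19\right)} = \frac{1}{612567 - - \frac{19}{63}} = \frac{1}{612567 + \frac{19}{63}} = \frac{1}{\frac{38591740}{63}} = \frac{63}{38591740}$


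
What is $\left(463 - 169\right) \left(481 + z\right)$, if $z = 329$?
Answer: $238140$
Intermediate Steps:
$\left(463 - 169\right) \left(481 + z\right) = \left(463 - 169\right) \left(481 + 329\right) = 294 \cdot 810 = 238140$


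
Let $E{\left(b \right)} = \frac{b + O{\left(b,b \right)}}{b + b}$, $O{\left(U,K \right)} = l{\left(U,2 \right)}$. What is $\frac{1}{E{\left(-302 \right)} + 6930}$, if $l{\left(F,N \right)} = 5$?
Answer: $\frac{604}{4186017} \approx 0.00014429$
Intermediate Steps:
$O{\left(U,K \right)} = 5$
$E{\left(b \right)} = \frac{5 + b}{2 b}$ ($E{\left(b \right)} = \frac{b + 5}{b + b} = \frac{5 + b}{2 b}$)
$\frac{1}{E{\left(-302 \right)} + 6930} = \frac{1}{\frac{5 - 302}{2 \left(-302\right)} + 6930} = \frac{1}{\frac{1}{2} \left(- \frac{1}{302}\right) \left(-297\right) + 6930} = \frac{1}{\frac{297}{604} + 6930} = \frac{1}{\frac{4186017}{604}} = \frac{604}{4186017}$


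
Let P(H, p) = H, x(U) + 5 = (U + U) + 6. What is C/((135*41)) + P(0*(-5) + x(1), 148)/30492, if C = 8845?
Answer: 5993741/3750516 ≈ 1.5981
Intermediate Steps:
x(U) = 1 + 2*U (x(U) = -5 + ((U + U) + 6) = -5 + (2*U + 6) = -5 + (6 + 2*U) = 1 + 2*U)
C/((135*41)) + P(0*(-5) + x(1), 148)/30492 = 8845/((135*41)) + (0*(-5) + (1 + 2*1))/30492 = 8845/5535 + (0 + (1 + 2))*(1/30492) = 8845*(1/5535) + (0 + 3)*(1/30492) = 1769/1107 + 3*(1/30492) = 1769/1107 + 1/10164 = 5993741/3750516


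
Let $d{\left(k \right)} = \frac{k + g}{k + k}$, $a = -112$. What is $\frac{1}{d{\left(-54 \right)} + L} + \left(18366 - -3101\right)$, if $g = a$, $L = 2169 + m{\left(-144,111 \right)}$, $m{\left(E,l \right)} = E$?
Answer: $\frac{2349198265}{109433} \approx 21467.0$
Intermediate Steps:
$L = 2025$ ($L = 2169 - 144 = 2025$)
$g = -112$
$d{\left(k \right)} = \frac{-112 + k}{2 k}$ ($d{\left(k \right)} = \frac{k - 112}{k + k} = \frac{-112 + k}{2 k}$)
$\frac{1}{d{\left(-54 \right)} + L} + \left(18366 - -3101\right) = \frac{1}{\frac{-112 - 54}{2 \left(-54\right)} + 2025} + \left(18366 - -3101\right) = \frac{1}{\frac{1}{2} \left(- \frac{1}{54}\right) \left(-166\right) + 2025} + \left(18366 + 3101\right) = \frac{1}{\frac{83}{54} + 2025} + 21467 = \frac{1}{\frac{109433}{54}} + 21467 = \frac{54}{109433} + 21467 = \frac{2349198265}{109433}$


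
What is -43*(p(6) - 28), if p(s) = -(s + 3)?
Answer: 1591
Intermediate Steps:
p(s) = -3 - s (p(s) = -(3 + s) = -3 - s)
-43*(p(6) - 28) = -43*((-3 - 1*6) - 28) = -43*((-3 - 6) - 28) = -43*(-9 - 28) = -43*(-37) = 1591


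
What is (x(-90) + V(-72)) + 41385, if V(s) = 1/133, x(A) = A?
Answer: 5492236/133 ≈ 41295.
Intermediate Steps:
V(s) = 1/133
(x(-90) + V(-72)) + 41385 = (-90 + 1/133) + 41385 = -11969/133 + 41385 = 5492236/133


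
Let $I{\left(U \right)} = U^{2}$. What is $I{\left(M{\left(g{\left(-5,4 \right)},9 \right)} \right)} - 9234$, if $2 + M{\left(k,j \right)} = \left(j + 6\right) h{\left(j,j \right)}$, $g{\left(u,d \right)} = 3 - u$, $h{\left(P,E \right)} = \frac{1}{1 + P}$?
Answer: $- \frac{36935}{4} \approx -9233.8$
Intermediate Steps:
$M{\left(k,j \right)} = -2 + \frac{6 + j}{1 + j}$ ($M{\left(k,j \right)} = -2 + \frac{j + 6}{1 + j} = -2 + \frac{6 + j}{1 + j}$)
$I{\left(M{\left(g{\left(-5,4 \right)},9 \right)} \right)} - 9234 = \left(\frac{4 - 9}{1 + 9}\right)^{2} - 9234 = \left(\frac{4 - 9}{10}\right)^{2} - 9234 = \left(\frac{1}{10} \left(-5\right)\right)^{2} - 9234 = \left(- \frac{1}{2}\right)^{2} - 9234 = \frac{1}{4} - 9234 = - \frac{36935}{4}$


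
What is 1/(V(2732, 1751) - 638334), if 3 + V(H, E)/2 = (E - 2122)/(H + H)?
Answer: -2732/1743945251 ≈ -1.5666e-6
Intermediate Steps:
V(H, E) = -6 + (-2122 + E)/H (V(H, E) = -6 + 2*((E - 2122)/(H + H)) = -6 + 2*((-2122 + E)/((2*H))) = -6 + 2*((-2122 + E)*(1/(2*H))) = -6 + 2*((-2122 + E)/(2*H)) = -6 + (-2122 + E)/H)
1/(V(2732, 1751) - 638334) = 1/((-2122 + 1751 - 6*2732)/2732 - 638334) = 1/((-2122 + 1751 - 16392)/2732 - 638334) = 1/((1/2732)*(-16763) - 638334) = 1/(-16763/2732 - 638334) = 1/(-1743945251/2732) = -2732/1743945251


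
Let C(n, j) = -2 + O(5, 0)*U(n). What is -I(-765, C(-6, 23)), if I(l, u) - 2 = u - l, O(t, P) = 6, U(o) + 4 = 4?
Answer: -765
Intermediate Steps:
U(o) = 0 (U(o) = -4 + 4 = 0)
C(n, j) = -2 (C(n, j) = -2 + 6*0 = -2 + 0 = -2)
I(l, u) = 2 + u - l (I(l, u) = 2 + (u - l) = 2 + u - l)
-I(-765, C(-6, 23)) = -(2 - 2 - 1*(-765)) = -(2 - 2 + 765) = -1*765 = -765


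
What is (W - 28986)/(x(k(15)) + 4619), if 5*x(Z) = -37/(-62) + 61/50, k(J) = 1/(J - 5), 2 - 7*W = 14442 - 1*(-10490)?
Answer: -882849000/125300231 ≈ -7.0459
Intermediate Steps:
W = -24930/7 (W = 2/7 - (14442 - 1*(-10490))/7 = 2/7 - (14442 + 10490)/7 = 2/7 - 1/7*24932 = 2/7 - 24932/7 = -24930/7 ≈ -3561.4)
k(J) = 1/(-5 + J)
x(Z) = 1408/3875 (x(Z) = (-37/(-62) + 61/50)/5 = (-37*(-1/62) + 61*(1/50))/5 = (37/62 + 61/50)/5 = (1/5)*(1408/775) = 1408/3875)
(W - 28986)/(x(k(15)) + 4619) = (-24930/7 - 28986)/(1408/3875 + 4619) = -227832/(7*17900033/3875) = -227832/7*3875/17900033 = -882849000/125300231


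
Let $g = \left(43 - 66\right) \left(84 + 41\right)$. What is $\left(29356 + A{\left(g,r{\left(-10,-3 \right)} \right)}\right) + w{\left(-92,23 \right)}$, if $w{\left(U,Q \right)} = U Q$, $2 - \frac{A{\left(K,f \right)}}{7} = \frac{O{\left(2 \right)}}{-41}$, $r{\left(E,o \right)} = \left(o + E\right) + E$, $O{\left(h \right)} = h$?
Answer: $\frac{1117428}{41} \approx 27254.0$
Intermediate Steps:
$g = -2875$ ($g = \left(-23\right) 125 = -2875$)
$r{\left(E,o \right)} = o + 2 E$ ($r{\left(E,o \right)} = \left(E + o\right) + E = o + 2 E$)
$A{\left(K,f \right)} = \frac{588}{41}$ ($A{\left(K,f \right)} = 14 - 7 \frac{2}{-41} = 14 - 7 \cdot 2 \left(- \frac{1}{41}\right) = 14 - - \frac{14}{41} = 14 + \frac{14}{41} = \frac{588}{41}$)
$w{\left(U,Q \right)} = Q U$
$\left(29356 + A{\left(g,r{\left(-10,-3 \right)} \right)}\right) + w{\left(-92,23 \right)} = \left(29356 + \frac{588}{41}\right) + 23 \left(-92\right) = \frac{1204184}{41} - 2116 = \frac{1117428}{41}$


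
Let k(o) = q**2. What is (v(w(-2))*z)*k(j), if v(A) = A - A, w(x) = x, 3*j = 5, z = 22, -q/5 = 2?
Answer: 0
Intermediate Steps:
q = -10 (q = -5*2 = -10)
j = 5/3 (j = (1/3)*5 = 5/3 ≈ 1.6667)
k(o) = 100 (k(o) = (-10)**2 = 100)
v(A) = 0
(v(w(-2))*z)*k(j) = (0*22)*100 = 0*100 = 0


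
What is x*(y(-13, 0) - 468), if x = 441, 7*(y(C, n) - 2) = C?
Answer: -206325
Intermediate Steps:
y(C, n) = 2 + C/7
x*(y(-13, 0) - 468) = 441*((2 + (1/7)*(-13)) - 468) = 441*((2 - 13/7) - 468) = 441*(1/7 - 468) = 441*(-3275/7) = -206325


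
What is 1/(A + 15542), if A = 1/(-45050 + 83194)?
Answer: 38144/592834049 ≈ 6.4342e-5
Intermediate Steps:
A = 1/38144 ≈ 2.6216e-5
1/(A + 15542) = 1/(1/38144 + 15542) = 1/(592834049/38144) = 38144/592834049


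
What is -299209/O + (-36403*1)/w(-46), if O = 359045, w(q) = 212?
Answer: -13133747443/76117540 ≈ -172.55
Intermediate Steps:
-299209/O + (-36403*1)/w(-46) = -299209/359045 - 36403*1/212 = -299209*1/359045 - 36403*1/212 = -299209/359045 - 36403/212 = -13133747443/76117540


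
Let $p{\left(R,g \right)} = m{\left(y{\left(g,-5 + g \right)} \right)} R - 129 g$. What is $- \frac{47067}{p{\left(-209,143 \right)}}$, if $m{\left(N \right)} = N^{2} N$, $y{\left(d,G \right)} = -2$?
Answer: $\frac{47067}{16775} \approx 2.8058$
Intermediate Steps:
$m{\left(N \right)} = N^{3}$
$p{\left(R,g \right)} = - 129 g - 8 R$ ($p{\left(R,g \right)} = \left(-2\right)^{3} R - 129 g = - 8 R - 129 g = - 129 g - 8 R$)
$- \frac{47067}{p{\left(-209,143 \right)}} = - \frac{47067}{\left(-129\right) 143 - -1672} = - \frac{47067}{-18447 + 1672} = - \frac{47067}{-16775} = \left(-47067\right) \left(- \frac{1}{16775}\right) = \frac{47067}{16775}$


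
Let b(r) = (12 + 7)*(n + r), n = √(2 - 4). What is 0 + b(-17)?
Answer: -323 + 19*I*√2 ≈ -323.0 + 26.87*I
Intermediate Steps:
n = I*√2 (n = √(-2) = I*√2 ≈ 1.4142*I)
b(r) = 19*r + 19*I*√2 (b(r) = (12 + 7)*(I*√2 + r) = 19*(r + I*√2) = 19*r + 19*I*√2)
0 + b(-17) = 0 + (19*(-17) + 19*I*√2) = 0 + (-323 + 19*I*√2) = -323 + 19*I*√2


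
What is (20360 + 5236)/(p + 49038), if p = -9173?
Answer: 25596/39865 ≈ 0.64207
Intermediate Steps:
(20360 + 5236)/(p + 49038) = (20360 + 5236)/(-9173 + 49038) = 25596/39865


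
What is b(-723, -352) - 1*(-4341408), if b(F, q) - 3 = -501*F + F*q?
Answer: 4958130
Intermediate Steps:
b(F, q) = 3 - 501*F + F*q (b(F, q) = 3 + (-501*F + F*q) = 3 - 501*F + F*q)
b(-723, -352) - 1*(-4341408) = (3 - 501*(-723) - 723*(-352)) - 1*(-4341408) = (3 + 362223 + 254496) + 4341408 = 616722 + 4341408 = 4958130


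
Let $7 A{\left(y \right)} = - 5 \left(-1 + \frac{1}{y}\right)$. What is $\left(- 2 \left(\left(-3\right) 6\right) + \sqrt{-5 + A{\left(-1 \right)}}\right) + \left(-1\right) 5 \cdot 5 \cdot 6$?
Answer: $-114 + \frac{5 i \sqrt{7}}{7} \approx -114.0 + 1.8898 i$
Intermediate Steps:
$A{\left(y \right)} = \frac{5}{7} - \frac{5}{7 y}$ ($A{\left(y \right)} = \frac{\left(-5\right) \left(-1 + \frac{1}{y}\right)}{7} = \frac{5 - \frac{5}{y}}{7} = \frac{5}{7} - \frac{5}{7 y}$)
$\left(- 2 \left(\left(-3\right) 6\right) + \sqrt{-5 + A{\left(-1 \right)}}\right) + \left(-1\right) 5 \cdot 5 \cdot 6 = \left(- 2 \left(\left(-3\right) 6\right) + \sqrt{-5 + \frac{5 \left(-1 - 1\right)}{7 \left(-1\right)}}\right) + \left(-1\right) 5 \cdot 5 \cdot 6 = \left(\left(-2\right) \left(-18\right) + \sqrt{-5 + \frac{5}{7} \left(-1\right) \left(-2\right)}\right) + \left(-5\right) 5 \cdot 6 = \left(36 + \sqrt{-5 + \frac{10}{7}}\right) - 150 = \left(36 + \sqrt{- \frac{25}{7}}\right) - 150 = \left(36 + \frac{5 i \sqrt{7}}{7}\right) - 150 = -114 + \frac{5 i \sqrt{7}}{7}$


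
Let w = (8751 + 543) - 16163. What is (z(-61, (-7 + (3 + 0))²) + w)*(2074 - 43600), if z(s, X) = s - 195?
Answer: 295872750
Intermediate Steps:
w = -6869 (w = 9294 - 16163 = -6869)
z(s, X) = -195 + s
(z(-61, (-7 + (3 + 0))²) + w)*(2074 - 43600) = ((-195 - 61) - 6869)*(2074 - 43600) = (-256 - 6869)*(-41526) = -7125*(-41526) = 295872750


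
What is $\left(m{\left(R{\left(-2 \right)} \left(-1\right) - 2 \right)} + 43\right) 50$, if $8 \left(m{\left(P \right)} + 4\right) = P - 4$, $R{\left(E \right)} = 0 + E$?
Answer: $1925$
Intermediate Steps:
$R{\left(E \right)} = E$
$m{\left(P \right)} = - \frac{9}{2} + \frac{P}{8}$ ($m{\left(P \right)} = -4 + \frac{P - 4}{8} = -4 + \frac{-4 + P}{8} = -4 + \left(- \frac{1}{2} + \frac{P}{8}\right) = - \frac{9}{2} + \frac{P}{8}$)
$\left(m{\left(R{\left(-2 \right)} \left(-1\right) - 2 \right)} + 43\right) 50 = \left(\left(- \frac{9}{2} + \frac{\left(-2\right) \left(-1\right) - 2}{8}\right) + 43\right) 50 = \left(\left(- \frac{9}{2} + \frac{2 - 2}{8}\right) + 43\right) 50 = \left(\left(- \frac{9}{2} + \frac{1}{8} \cdot 0\right) + 43\right) 50 = \left(\left(- \frac{9}{2} + 0\right) + 43\right) 50 = \left(- \frac{9}{2} + 43\right) 50 = \frac{77}{2} \cdot 50 = 1925$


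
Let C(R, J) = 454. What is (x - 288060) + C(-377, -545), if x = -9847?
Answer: -297453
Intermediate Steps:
(x - 288060) + C(-377, -545) = (-9847 - 288060) + 454 = -297907 + 454 = -297453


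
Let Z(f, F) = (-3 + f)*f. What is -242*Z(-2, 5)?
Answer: -2420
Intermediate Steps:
Z(f, F) = f*(-3 + f)
-242*Z(-2, 5) = -(-484)*(-3 - 2) = -(-484)*(-5) = -242*10 = -2420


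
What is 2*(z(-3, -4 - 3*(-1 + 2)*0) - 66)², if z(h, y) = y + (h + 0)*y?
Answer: 6728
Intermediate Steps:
z(h, y) = y + h*y
2*(z(-3, -4 - 3*(-1 + 2)*0) - 66)² = 2*((-4 - 3*(-1 + 2)*0)*(1 - 3) - 66)² = 2*((-4 - 3*0)*(-2) - 66)² = 2*((-4 + 0)*(-2) - 66)² = 2*(-4*(-2) - 66)² = 2*(8 - 66)² = 2*(-58)² = 2*3364 = 6728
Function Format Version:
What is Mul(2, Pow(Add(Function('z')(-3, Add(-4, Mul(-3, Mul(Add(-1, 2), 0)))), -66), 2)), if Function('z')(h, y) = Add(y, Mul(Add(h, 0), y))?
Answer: 6728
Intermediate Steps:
Function('z')(h, y) = Add(y, Mul(h, y))
Mul(2, Pow(Add(Function('z')(-3, Add(-4, Mul(-3, Mul(Add(-1, 2), 0)))), -66), 2)) = Mul(2, Pow(Add(Mul(Add(-4, Mul(-3, Mul(Add(-1, 2), 0))), Add(1, -3)), -66), 2)) = Mul(2, Pow(Add(Mul(Add(-4, Mul(-3, Mul(1, 0))), -2), -66), 2)) = Mul(2, Pow(Add(Mul(Add(-4, Mul(-3, 0)), -2), -66), 2)) = Mul(2, Pow(Add(Mul(Add(-4, 0), -2), -66), 2)) = Mul(2, Pow(Add(Mul(-4, -2), -66), 2)) = Mul(2, Pow(Add(8, -66), 2)) = Mul(2, Pow(-58, 2)) = Mul(2, 3364) = 6728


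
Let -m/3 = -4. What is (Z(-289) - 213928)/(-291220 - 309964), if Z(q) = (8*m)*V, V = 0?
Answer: 26741/75148 ≈ 0.35584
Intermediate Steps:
m = 12 (m = -3*(-4) = 12)
Z(q) = 0 (Z(q) = (8*12)*0 = 96*0 = 0)
(Z(-289) - 213928)/(-291220 - 309964) = (0 - 213928)/(-291220 - 309964) = -213928/(-601184) = -213928*(-1/601184) = 26741/75148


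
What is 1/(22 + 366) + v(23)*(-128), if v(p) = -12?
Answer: 595969/388 ≈ 1536.0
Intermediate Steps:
1/(22 + 366) + v(23)*(-128) = 1/(22 + 366) - 12*(-128) = 1/388 + 1536 = 595969/388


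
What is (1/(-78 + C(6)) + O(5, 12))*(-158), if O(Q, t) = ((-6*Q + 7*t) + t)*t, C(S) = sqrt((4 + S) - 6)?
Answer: -4755089/38 ≈ -1.2513e+5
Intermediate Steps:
C(S) = sqrt(-2 + S)
O(Q, t) = t*(-6*Q + 8*t) (O(Q, t) = (-6*Q + 8*t)*t = t*(-6*Q + 8*t))
(1/(-78 + C(6)) + O(5, 12))*(-158) = (1/(-78 + sqrt(-2 + 6)) + 2*12*(-3*5 + 4*12))*(-158) = (1/(-78 + sqrt(4)) + 2*12*(-15 + 48))*(-158) = (1/(-78 + 2) + 2*12*33)*(-158) = (1/(-76) + 792)*(-158) = (-1/76 + 792)*(-158) = (60191/76)*(-158) = -4755089/38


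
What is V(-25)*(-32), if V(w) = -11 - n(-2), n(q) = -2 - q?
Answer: 352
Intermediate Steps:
V(w) = -11 (V(w) = -11 - (-2 - 1*(-2)) = -11 - (-2 + 2) = -11 - 1*0 = -11 + 0 = -11)
V(-25)*(-32) = -11*(-32) = 352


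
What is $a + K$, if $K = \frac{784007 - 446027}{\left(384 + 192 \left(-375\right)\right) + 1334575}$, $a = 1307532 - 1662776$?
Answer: $- \frac{448658269016}{1262959} \approx -3.5524 \cdot 10^{5}$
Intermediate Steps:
$a = -355244$ ($a = 1307532 - 1662776 = -355244$)
$K = \frac{337980}{1262959}$ ($K = \frac{337980}{\left(384 - 72000\right) + 1334575} = \frac{337980}{-71616 + 1334575} = \frac{337980}{1262959} \approx 0.26761$)
$a + K = -355244 + \frac{337980}{1262959} = - \frac{448658269016}{1262959}$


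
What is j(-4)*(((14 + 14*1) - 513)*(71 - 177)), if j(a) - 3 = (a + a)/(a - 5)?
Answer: 1799350/9 ≈ 1.9993e+5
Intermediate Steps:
j(a) = 3 + 2*a/(-5 + a) (j(a) = 3 + (a + a)/(a - 5) = 3 + (2*a)/(-5 + a) = 3 + 2*a/(-5 + a))
j(-4)*(((14 + 14*1) - 513)*(71 - 177)) = (5*(-3 - 4)/(-5 - 4))*(((14 + 14*1) - 513)*(71 - 177)) = (5*(-7)/(-9))*(((14 + 14) - 513)*(-106)) = (5*(-⅑)*(-7))*((28 - 513)*(-106)) = 35*(-485*(-106))/9 = (35/9)*51410 = 1799350/9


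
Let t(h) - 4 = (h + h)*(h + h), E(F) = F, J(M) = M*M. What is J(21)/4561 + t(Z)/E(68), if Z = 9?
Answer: 381499/77537 ≈ 4.9202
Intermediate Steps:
J(M) = M²
t(h) = 4 + 4*h² (t(h) = 4 + (h + h)*(h + h) = 4 + (2*h)*(2*h) = 4 + 4*h²)
J(21)/4561 + t(Z)/E(68) = 21²/4561 + (4 + 4*9²)/68 = 441*(1/4561) + (4 + 4*81)*(1/68) = 441/4561 + (4 + 324)*(1/68) = 441/4561 + 328*(1/68) = 441/4561 + 82/17 = 381499/77537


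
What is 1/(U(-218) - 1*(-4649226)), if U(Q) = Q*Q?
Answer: 1/4696750 ≈ 2.1291e-7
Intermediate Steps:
U(Q) = Q²
1/(U(-218) - 1*(-4649226)) = 1/((-218)² - 1*(-4649226)) = 1/(47524 + 4649226) = 1/4696750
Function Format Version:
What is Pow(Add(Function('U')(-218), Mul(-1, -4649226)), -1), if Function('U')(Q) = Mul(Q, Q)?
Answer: Rational(1, 4696750) ≈ 2.1291e-7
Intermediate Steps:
Function('U')(Q) = Pow(Q, 2)
Pow(Add(Function('U')(-218), Mul(-1, -4649226)), -1) = Pow(Add(Pow(-218, 2), Mul(-1, -4649226)), -1) = Pow(Add(47524, 4649226), -1) = Pow(4696750, -1) = Rational(1, 4696750)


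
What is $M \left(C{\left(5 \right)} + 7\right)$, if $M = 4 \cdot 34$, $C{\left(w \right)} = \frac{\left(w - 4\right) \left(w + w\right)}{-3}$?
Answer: $\frac{1496}{3} \approx 498.67$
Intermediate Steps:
$C{\left(w \right)} = - \frac{2 w \left(-4 + w\right)}{3}$ ($C{\left(w \right)} = \left(-4 + w\right) 2 w \left(- \frac{1}{3}\right) = 2 w \left(-4 + w\right) \left(- \frac{1}{3}\right) = - \frac{2 w \left(-4 + w\right)}{3}$)
$M = 136$
$M \left(C{\left(5 \right)} + 7\right) = 136 \left(\frac{2}{3} \cdot 5 \left(4 - 5\right) + 7\right) = 136 \left(\frac{2}{3} \cdot 5 \left(-1\right) + 7\right) = 136 \left(- \frac{10}{3} + 7\right) = 136 \cdot \frac{11}{3} = \frac{1496}{3}$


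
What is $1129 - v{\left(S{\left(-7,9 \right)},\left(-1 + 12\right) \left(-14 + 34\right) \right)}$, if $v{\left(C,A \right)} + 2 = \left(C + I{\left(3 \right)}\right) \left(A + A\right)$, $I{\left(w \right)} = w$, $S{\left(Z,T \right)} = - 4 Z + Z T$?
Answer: $15211$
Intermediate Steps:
$S{\left(Z,T \right)} = - 4 Z + T Z$
$v{\left(C,A \right)} = -2 + 2 A \left(3 + C\right)$ ($v{\left(C,A \right)} = -2 + \left(C + 3\right) \left(A + A\right) = -2 + \left(3 + C\right) 2 A = -2 + 2 A \left(3 + C\right)$)
$1129 - v{\left(S{\left(-7,9 \right)},\left(-1 + 12\right) \left(-14 + 34\right) \right)} = 1129 - \left(-2 + 6 \left(-1 + 12\right) \left(-14 + 34\right) + 2 \left(-1 + 12\right) \left(-14 + 34\right) \left(- 7 \left(-4 + 9\right)\right)\right) = 1129 - \left(-2 + 6 \cdot 11 \cdot 20 + 2 \cdot 11 \cdot 20 \left(\left(-7\right) 5\right)\right) = 1129 - \left(-2 + 6 \cdot 220 + 2 \cdot 220 \left(-35\right)\right) = 1129 - \left(-2 + 1320 - 15400\right) = 1129 - -14082 = 1129 + 14082 = 15211$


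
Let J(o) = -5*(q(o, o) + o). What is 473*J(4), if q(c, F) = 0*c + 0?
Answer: -9460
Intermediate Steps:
q(c, F) = 0 (q(c, F) = 0 + 0 = 0)
J(o) = -5*o (J(o) = -5*(0 + o) = -5*o)
473*J(4) = 473*(-5*4) = 473*(-20) = -9460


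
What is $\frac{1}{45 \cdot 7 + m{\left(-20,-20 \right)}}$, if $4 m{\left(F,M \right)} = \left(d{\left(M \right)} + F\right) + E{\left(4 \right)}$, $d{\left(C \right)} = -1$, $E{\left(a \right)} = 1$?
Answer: $\frac{1}{310} \approx 0.0032258$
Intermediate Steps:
$m{\left(F,M \right)} = \frac{F}{4}$ ($m{\left(F,M \right)} = \frac{\left(-1 + F\right) + 1}{4} = \frac{F}{4}$)
$\frac{1}{45 \cdot 7 + m{\left(-20,-20 \right)}} = \frac{1}{45 \cdot 7 + \frac{1}{4} \left(-20\right)} = \frac{1}{315 - 5} = \frac{1}{310}$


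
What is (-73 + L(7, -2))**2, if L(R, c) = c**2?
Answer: 4761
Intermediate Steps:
(-73 + L(7, -2))**2 = (-73 + (-2)**2)**2 = (-73 + 4)**2 = (-69)**2 = 4761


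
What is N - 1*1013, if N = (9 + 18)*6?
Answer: -851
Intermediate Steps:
N = 162 (N = 27*6 = 162)
N - 1*1013 = 162 - 1*1013 = 162 - 1013 = -851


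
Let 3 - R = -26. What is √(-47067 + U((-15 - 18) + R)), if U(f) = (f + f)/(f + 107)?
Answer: I*√499334627/103 ≈ 216.95*I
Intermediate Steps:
R = 29 (R = 3 - 1*(-26) = 3 + 26 = 29)
U(f) = 2*f/(107 + f) (U(f) = (2*f)/(107 + f) = 2*f/(107 + f))
√(-47067 + U((-15 - 18) + R)) = √(-47067 + 2*((-15 - 18) + 29)/(107 + ((-15 - 18) + 29))) = √(-47067 + 2*(-33 + 29)/(107 + (-33 + 29))) = √(-47067 + 2*(-4)/(107 - 4)) = √(-47067 + 2*(-4)/103) = √(-47067 + 2*(-4)*(1/103)) = √(-47067 - 8/103) = √(-4847909/103) = I*√499334627/103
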